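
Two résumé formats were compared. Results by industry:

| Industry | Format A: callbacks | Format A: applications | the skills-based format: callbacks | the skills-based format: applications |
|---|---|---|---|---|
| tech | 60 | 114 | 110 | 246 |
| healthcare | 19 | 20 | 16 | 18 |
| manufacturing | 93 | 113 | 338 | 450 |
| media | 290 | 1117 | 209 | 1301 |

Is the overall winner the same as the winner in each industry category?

Tech: Format A 60/114 = 52.6%, the skills-based format 110/246 = 44.7% → Format A
Healthcare: Format A 19/20 = 95.0%, the skills-based format 16/18 = 88.9% → Format A
Manufacturing: Format A 93/113 = 82.3%, the skills-based format 338/450 = 75.1% → Format A
Media: Format A 290/1117 = 26.0%, the skills-based format 209/1301 = 16.1% → Format A
Overall: Format A 462/1364 = 33.9%, the skills-based format 673/2015 = 33.4% → Format A
Format A wins overall and in every industry group — no reversal.

Yes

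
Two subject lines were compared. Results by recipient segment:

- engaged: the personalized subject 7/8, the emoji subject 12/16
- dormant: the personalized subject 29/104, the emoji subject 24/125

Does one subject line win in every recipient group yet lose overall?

Engaged: the personalized subject 7/8 = 87.5%, the emoji subject 12/16 = 75.0% → the personalized subject
Dormant: the personalized subject 29/104 = 27.9%, the emoji subject 24/125 = 19.2% → the personalized subject
Overall: the personalized subject 36/112 = 32.1%, the emoji subject 36/141 = 25.5% → the personalized subject
The personalized subject wins overall and in every recipient group — no reversal.

No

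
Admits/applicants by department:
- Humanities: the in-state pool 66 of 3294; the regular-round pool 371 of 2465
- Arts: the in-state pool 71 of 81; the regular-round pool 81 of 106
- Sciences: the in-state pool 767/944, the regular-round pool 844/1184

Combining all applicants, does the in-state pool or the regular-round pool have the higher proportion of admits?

Humanities: the in-state pool 66/3294 = 2.0%, the regular-round pool 371/2465 = 15.1% → the regular-round pool
Arts: the in-state pool 71/81 = 87.7%, the regular-round pool 81/106 = 76.4% → the in-state pool
Sciences: the in-state pool 767/944 = 81.2%, the regular-round pool 844/1184 = 71.3% → the in-state pool
Overall: the in-state pool 904/4319 = 20.9%, the regular-round pool 1296/3755 = 34.5% → the regular-round pool
(Neither sweeps every department group, but the regular-round pool has the higher pooled rate.)

the regular-round pool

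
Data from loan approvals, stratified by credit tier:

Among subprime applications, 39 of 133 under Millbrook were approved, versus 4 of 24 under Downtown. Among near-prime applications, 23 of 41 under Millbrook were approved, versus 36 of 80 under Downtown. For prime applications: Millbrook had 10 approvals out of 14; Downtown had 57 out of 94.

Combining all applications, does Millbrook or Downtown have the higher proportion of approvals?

Downtown

Subprime: Millbrook 39/133 = 29.3%, Downtown 4/24 = 16.7% → Millbrook
Near-prime: Millbrook 23/41 = 56.1%, Downtown 36/80 = 45.0% → Millbrook
Prime: Millbrook 10/14 = 71.4%, Downtown 57/94 = 60.6% → Millbrook
Overall: Millbrook 72/188 = 38.3%, Downtown 97/198 = 49.0% → Downtown
(Millbrook wins every credit group but Downtown wins overall — Millbrook's applications skew toward the low-rate subprime group.)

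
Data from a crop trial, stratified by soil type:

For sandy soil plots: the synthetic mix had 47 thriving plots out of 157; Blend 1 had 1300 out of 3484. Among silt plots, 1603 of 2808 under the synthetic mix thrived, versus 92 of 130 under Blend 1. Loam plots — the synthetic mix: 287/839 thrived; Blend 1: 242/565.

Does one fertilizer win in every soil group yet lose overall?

Yes

Sandy soil: the synthetic mix 47/157 = 29.9%, Blend 1 1300/3484 = 37.3% → Blend 1
Silt: the synthetic mix 1603/2808 = 57.1%, Blend 1 92/130 = 70.8% → Blend 1
Loam: the synthetic mix 287/839 = 34.2%, Blend 1 242/565 = 42.8% → Blend 1
Overall: the synthetic mix 1937/3804 = 50.9%, Blend 1 1634/4179 = 39.1% → the synthetic mix
Blend 1 wins each soil group but the synthetic mix wins overall — the comparison reverses. Blend 1's plots skew toward sandy soil, which has a lower base rate.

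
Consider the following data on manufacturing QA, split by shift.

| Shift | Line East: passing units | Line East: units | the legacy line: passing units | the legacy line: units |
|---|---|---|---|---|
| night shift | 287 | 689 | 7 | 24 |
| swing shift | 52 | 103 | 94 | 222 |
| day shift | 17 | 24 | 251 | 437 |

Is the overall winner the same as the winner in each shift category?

Night shift: Line East 287/689 = 41.7%, the legacy line 7/24 = 29.2% → Line East
Swing shift: Line East 52/103 = 50.5%, the legacy line 94/222 = 42.3% → Line East
Day shift: Line East 17/24 = 70.8%, the legacy line 251/437 = 57.4% → Line East
Overall: Line East 356/816 = 43.6%, the legacy line 352/683 = 51.5% → the legacy line
Line East wins each shift group but the legacy line wins overall — the comparison reverses. Line East's units skew toward night shift, which has a lower base rate.

No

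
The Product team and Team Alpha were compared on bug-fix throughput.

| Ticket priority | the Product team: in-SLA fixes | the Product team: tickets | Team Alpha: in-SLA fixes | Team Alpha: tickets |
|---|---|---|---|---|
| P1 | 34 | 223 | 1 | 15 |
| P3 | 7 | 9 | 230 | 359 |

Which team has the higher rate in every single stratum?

the Product team

P1: the Product team 34/223 = 15.2%, Team Alpha 1/15 = 6.7% → the Product team
P3: the Product team 7/9 = 77.8%, Team Alpha 230/359 = 64.1% → the Product team
The Product team has the higher rate in both groups.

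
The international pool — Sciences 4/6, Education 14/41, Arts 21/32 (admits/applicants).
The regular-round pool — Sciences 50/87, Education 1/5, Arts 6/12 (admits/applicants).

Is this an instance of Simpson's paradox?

Sciences: the international pool 4/6 = 66.7%, the regular-round pool 50/87 = 57.5% → the international pool
Education: the international pool 14/41 = 34.1%, the regular-round pool 1/5 = 20.0% → the international pool
Arts: the international pool 21/32 = 65.6%, the regular-round pool 6/12 = 50.0% → the international pool
Overall: the international pool 39/79 = 49.4%, the regular-round pool 57/104 = 54.8% → the regular-round pool
The international pool wins each department group but the regular-round pool wins overall — the comparison reverses. The international pool's applicants skew toward Education, which has a lower base rate.

Yes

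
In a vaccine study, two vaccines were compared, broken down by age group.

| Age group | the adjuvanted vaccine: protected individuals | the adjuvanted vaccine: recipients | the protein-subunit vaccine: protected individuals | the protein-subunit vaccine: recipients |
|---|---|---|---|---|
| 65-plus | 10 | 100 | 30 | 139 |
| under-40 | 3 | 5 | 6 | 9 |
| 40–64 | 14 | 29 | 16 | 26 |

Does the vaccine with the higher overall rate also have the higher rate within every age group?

65-plus: the adjuvanted vaccine 10/100 = 10.0%, the protein-subunit vaccine 30/139 = 21.6% → the protein-subunit vaccine
Under-40: the adjuvanted vaccine 3/5 = 60.0%, the protein-subunit vaccine 6/9 = 66.7% → the protein-subunit vaccine
40–64: the adjuvanted vaccine 14/29 = 48.3%, the protein-subunit vaccine 16/26 = 61.5% → the protein-subunit vaccine
Overall: the adjuvanted vaccine 27/134 = 20.1%, the protein-subunit vaccine 52/174 = 29.9% → the protein-subunit vaccine
The protein-subunit vaccine wins overall and in every age group — no reversal.

Yes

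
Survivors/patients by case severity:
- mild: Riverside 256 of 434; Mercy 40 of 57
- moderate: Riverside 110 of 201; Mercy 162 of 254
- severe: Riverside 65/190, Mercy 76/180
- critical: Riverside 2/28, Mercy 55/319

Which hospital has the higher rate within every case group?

Mild: Riverside 256/434 = 59.0%, Mercy 40/57 = 70.2% → Mercy
Moderate: Riverside 110/201 = 54.7%, Mercy 162/254 = 63.8% → Mercy
Severe: Riverside 65/190 = 34.2%, Mercy 76/180 = 42.2% → Mercy
Critical: Riverside 2/28 = 7.1%, Mercy 55/319 = 17.2% → Mercy
Mercy has the higher rate in all 4 groups.

Mercy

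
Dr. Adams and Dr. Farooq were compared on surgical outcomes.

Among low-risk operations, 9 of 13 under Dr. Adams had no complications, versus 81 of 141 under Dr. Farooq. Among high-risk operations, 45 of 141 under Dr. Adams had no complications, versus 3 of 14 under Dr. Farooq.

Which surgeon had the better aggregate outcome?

Dr. Farooq

Low-risk: Dr. Adams 9/13 = 69.2%, Dr. Farooq 81/141 = 57.4% → Dr. Adams
High-risk: Dr. Adams 45/141 = 31.9%, Dr. Farooq 3/14 = 21.4% → Dr. Adams
Overall: Dr. Adams 54/154 = 35.1%, Dr. Farooq 84/155 = 54.2% → Dr. Farooq
(Dr. Adams wins every patient risk group but Dr. Farooq wins overall — Dr. Adams's operations skew toward the low-rate high-risk group.)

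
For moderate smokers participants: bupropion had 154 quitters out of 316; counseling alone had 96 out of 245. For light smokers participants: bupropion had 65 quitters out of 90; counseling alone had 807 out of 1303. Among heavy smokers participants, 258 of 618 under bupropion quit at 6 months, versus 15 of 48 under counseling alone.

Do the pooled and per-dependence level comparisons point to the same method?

No

Moderate smokers: bupropion 154/316 = 48.7%, counseling alone 96/245 = 39.2% → bupropion
Light smokers: bupropion 65/90 = 72.2%, counseling alone 807/1303 = 61.9% → bupropion
Heavy smokers: bupropion 258/618 = 41.7%, counseling alone 15/48 = 31.2% → bupropion
Overall: bupropion 477/1024 = 46.6%, counseling alone 918/1596 = 57.5% → counseling alone
Bupropion wins each dependence group but counseling alone wins overall — the comparison reverses. Bupropion's participants skew toward heavy smokers, which has a lower base rate.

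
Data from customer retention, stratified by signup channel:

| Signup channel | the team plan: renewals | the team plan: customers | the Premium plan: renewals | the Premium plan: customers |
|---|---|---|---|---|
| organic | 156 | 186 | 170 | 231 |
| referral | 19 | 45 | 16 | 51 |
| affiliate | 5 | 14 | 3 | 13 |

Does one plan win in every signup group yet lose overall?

Organic: the team plan 156/186 = 83.9%, the Premium plan 170/231 = 73.6% → the team plan
Referral: the team plan 19/45 = 42.2%, the Premium plan 16/51 = 31.4% → the team plan
Affiliate: the team plan 5/14 = 35.7%, the Premium plan 3/13 = 23.1% → the team plan
Overall: the team plan 180/245 = 73.5%, the Premium plan 189/295 = 64.1% → the team plan
The team plan wins overall and in every signup group — no reversal.

No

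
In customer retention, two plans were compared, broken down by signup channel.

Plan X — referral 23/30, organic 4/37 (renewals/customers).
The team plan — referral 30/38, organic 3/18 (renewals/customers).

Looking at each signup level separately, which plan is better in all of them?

Referral: Plan X 23/30 = 76.7%, the team plan 30/38 = 78.9% → the team plan
Organic: Plan X 4/37 = 10.8%, the team plan 3/18 = 16.7% → the team plan
The team plan has the higher rate in both groups.

the team plan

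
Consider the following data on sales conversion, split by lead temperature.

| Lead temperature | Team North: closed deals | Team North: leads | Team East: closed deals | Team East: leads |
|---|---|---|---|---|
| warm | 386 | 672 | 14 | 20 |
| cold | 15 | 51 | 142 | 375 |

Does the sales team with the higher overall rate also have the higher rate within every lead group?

Warm: Team North 386/672 = 57.4%, Team East 14/20 = 70.0% → Team East
Cold: Team North 15/51 = 29.4%, Team East 142/375 = 37.9% → Team East
Overall: Team North 401/723 = 55.5%, Team East 156/395 = 39.5% → Team North
Team East wins each lead group but Team North wins overall — the comparison reverses. Team East's leads skew toward cold, which has a lower base rate.

No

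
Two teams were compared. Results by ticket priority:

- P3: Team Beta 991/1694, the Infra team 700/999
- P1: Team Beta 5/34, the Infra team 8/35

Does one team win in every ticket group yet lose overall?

No

P3: Team Beta 991/1694 = 58.5%, the Infra team 700/999 = 70.1% → the Infra team
P1: Team Beta 5/34 = 14.7%, the Infra team 8/35 = 22.9% → the Infra team
Overall: Team Beta 996/1728 = 57.6%, the Infra team 708/1034 = 68.5% → the Infra team
The Infra team wins overall and in every ticket group — no reversal.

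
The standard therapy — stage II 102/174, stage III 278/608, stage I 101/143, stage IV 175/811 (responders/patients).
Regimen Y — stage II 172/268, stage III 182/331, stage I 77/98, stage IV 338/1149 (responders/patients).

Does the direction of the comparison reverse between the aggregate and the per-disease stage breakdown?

No

Stage II: the standard therapy 102/174 = 58.6%, Regimen Y 172/268 = 64.2% → Regimen Y
Stage III: the standard therapy 278/608 = 45.7%, Regimen Y 182/331 = 55.0% → Regimen Y
Stage I: the standard therapy 101/143 = 70.6%, Regimen Y 77/98 = 78.6% → Regimen Y
Stage IV: the standard therapy 175/811 = 21.6%, Regimen Y 338/1149 = 29.4% → Regimen Y
Overall: the standard therapy 656/1736 = 37.8%, Regimen Y 769/1846 = 41.7% → Regimen Y
Regimen Y wins overall and in every disease group — no reversal.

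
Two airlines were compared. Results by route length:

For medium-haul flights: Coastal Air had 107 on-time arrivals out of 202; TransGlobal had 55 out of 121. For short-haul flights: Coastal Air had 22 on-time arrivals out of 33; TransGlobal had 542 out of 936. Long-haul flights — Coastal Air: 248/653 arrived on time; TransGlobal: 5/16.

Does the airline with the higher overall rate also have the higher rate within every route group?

No

Medium-haul: Coastal Air 107/202 = 53.0%, TransGlobal 55/121 = 45.5% → Coastal Air
Short-haul: Coastal Air 22/33 = 66.7%, TransGlobal 542/936 = 57.9% → Coastal Air
Long-haul: Coastal Air 248/653 = 38.0%, TransGlobal 5/16 = 31.2% → Coastal Air
Overall: Coastal Air 377/888 = 42.5%, TransGlobal 602/1073 = 56.1% → TransGlobal
Coastal Air wins each route group but TransGlobal wins overall — the comparison reverses. Coastal Air's flights skew toward long-haul, which has a lower base rate.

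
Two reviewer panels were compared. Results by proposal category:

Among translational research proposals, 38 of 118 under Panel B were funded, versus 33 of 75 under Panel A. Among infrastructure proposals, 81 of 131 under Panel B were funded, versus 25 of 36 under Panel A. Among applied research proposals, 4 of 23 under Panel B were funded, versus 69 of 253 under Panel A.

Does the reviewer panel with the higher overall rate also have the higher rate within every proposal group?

No

Translational research: Panel B 38/118 = 32.2%, Panel A 33/75 = 44.0% → Panel A
Infrastructure: Panel B 81/131 = 61.8%, Panel A 25/36 = 69.4% → Panel A
Applied research: Panel B 4/23 = 17.4%, Panel A 69/253 = 27.3% → Panel A
Overall: Panel B 123/272 = 45.2%, Panel A 127/364 = 34.9% → Panel B
Panel A wins each proposal group but Panel B wins overall — the comparison reverses. Panel A's proposals skew toward applied research, which has a lower base rate.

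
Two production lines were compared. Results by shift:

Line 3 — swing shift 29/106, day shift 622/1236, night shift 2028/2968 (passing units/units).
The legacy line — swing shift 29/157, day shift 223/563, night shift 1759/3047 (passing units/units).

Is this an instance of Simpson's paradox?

No

Swing shift: Line 3 29/106 = 27.4%, the legacy line 29/157 = 18.5% → Line 3
Day shift: Line 3 622/1236 = 50.3%, the legacy line 223/563 = 39.6% → Line 3
Night shift: Line 3 2028/2968 = 68.3%, the legacy line 1759/3047 = 57.7% → Line 3
Overall: Line 3 2679/4310 = 62.2%, the legacy line 2011/3767 = 53.4% → Line 3
Line 3 wins overall and in every shift group — no reversal.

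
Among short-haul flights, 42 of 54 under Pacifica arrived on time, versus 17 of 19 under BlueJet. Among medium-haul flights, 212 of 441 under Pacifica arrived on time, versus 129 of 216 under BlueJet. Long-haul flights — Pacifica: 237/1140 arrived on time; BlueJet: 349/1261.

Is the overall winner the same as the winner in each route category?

Short-haul: Pacifica 42/54 = 77.8%, BlueJet 17/19 = 89.5% → BlueJet
Medium-haul: Pacifica 212/441 = 48.1%, BlueJet 129/216 = 59.7% → BlueJet
Long-haul: Pacifica 237/1140 = 20.8%, BlueJet 349/1261 = 27.7% → BlueJet
Overall: Pacifica 491/1635 = 30.0%, BlueJet 495/1496 = 33.1% → BlueJet
BlueJet wins overall and in every route group — no reversal.

Yes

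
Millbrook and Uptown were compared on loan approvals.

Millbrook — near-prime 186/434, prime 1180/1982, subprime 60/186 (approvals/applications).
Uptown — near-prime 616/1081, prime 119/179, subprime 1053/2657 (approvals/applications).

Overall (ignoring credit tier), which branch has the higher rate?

Near-prime: Millbrook 186/434 = 42.9%, Uptown 616/1081 = 57.0% → Uptown
Prime: Millbrook 1180/1982 = 59.5%, Uptown 119/179 = 66.5% → Uptown
Subprime: Millbrook 60/186 = 32.3%, Uptown 1053/2657 = 39.6% → Uptown
Overall: Millbrook 1426/2602 = 54.8%, Uptown 1788/3917 = 45.6% → Millbrook
(Uptown wins every credit group but Millbrook wins overall — Uptown's applications skew toward the low-rate subprime group.)

Millbrook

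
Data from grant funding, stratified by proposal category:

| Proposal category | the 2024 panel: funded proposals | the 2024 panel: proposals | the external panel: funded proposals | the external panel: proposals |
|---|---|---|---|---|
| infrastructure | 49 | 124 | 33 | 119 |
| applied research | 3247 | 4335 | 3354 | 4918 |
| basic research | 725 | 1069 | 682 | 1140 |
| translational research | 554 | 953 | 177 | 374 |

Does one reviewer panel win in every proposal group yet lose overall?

No

Infrastructure: the 2024 panel 49/124 = 39.5%, the external panel 33/119 = 27.7% → the 2024 panel
Applied research: the 2024 panel 3247/4335 = 74.9%, the external panel 3354/4918 = 68.2% → the 2024 panel
Basic research: the 2024 panel 725/1069 = 67.8%, the external panel 682/1140 = 59.8% → the 2024 panel
Translational research: the 2024 panel 554/953 = 58.1%, the external panel 177/374 = 47.3% → the 2024 panel
Overall: the 2024 panel 4575/6481 = 70.6%, the external panel 4246/6551 = 64.8% → the 2024 panel
The 2024 panel wins overall and in every proposal group — no reversal.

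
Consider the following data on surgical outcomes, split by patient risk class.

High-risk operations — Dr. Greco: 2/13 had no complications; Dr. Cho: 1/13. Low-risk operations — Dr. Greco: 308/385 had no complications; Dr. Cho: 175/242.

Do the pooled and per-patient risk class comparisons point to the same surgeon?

Yes

High-risk: Dr. Greco 2/13 = 15.4%, Dr. Cho 1/13 = 7.7% → Dr. Greco
Low-risk: Dr. Greco 308/385 = 80.0%, Dr. Cho 175/242 = 72.3% → Dr. Greco
Overall: Dr. Greco 310/398 = 77.9%, Dr. Cho 176/255 = 69.0% → Dr. Greco
Dr. Greco wins overall and in every patient risk group — no reversal.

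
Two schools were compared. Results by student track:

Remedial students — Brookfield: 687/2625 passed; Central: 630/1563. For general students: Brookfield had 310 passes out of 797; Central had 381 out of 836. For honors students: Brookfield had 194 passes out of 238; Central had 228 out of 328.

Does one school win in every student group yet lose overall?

Remedial: Brookfield 687/2625 = 26.2%, Central 630/1563 = 40.3% → Central
General: Brookfield 310/797 = 38.9%, Central 381/836 = 45.6% → Central
Honors: Brookfield 194/238 = 81.5%, Central 228/328 = 69.5% → Brookfield
Overall: Brookfield 1191/3660 = 32.5%, Central 1239/2727 = 45.4% → Central
Neither sweeps: Brookfield wins 1 of 3 groups, Central wins 2. Central wins overall but not every group — no Simpson reversal.

No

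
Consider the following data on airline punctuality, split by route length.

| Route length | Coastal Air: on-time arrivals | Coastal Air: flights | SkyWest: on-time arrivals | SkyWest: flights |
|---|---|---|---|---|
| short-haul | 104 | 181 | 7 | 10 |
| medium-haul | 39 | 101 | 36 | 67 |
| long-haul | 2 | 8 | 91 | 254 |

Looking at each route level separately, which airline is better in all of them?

Short-haul: Coastal Air 104/181 = 57.5%, SkyWest 7/10 = 70.0% → SkyWest
Medium-haul: Coastal Air 39/101 = 38.6%, SkyWest 36/67 = 53.7% → SkyWest
Long-haul: Coastal Air 2/8 = 25.0%, SkyWest 91/254 = 35.8% → SkyWest
SkyWest has the higher rate in all 3 groups.

SkyWest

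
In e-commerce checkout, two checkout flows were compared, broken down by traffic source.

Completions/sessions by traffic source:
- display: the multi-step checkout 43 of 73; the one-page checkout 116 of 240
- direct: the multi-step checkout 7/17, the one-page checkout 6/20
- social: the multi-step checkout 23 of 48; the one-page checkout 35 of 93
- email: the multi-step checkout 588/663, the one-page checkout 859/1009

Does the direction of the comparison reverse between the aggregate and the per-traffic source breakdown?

No

Display: the multi-step checkout 43/73 = 58.9%, the one-page checkout 116/240 = 48.3% → the multi-step checkout
Direct: the multi-step checkout 7/17 = 41.2%, the one-page checkout 6/20 = 30.0% → the multi-step checkout
Social: the multi-step checkout 23/48 = 47.9%, the one-page checkout 35/93 = 37.6% → the multi-step checkout
Email: the multi-step checkout 588/663 = 88.7%, the one-page checkout 859/1009 = 85.1% → the multi-step checkout
Overall: the multi-step checkout 661/801 = 82.5%, the one-page checkout 1016/1362 = 74.6% → the multi-step checkout
The multi-step checkout wins overall and in every traffic group — no reversal.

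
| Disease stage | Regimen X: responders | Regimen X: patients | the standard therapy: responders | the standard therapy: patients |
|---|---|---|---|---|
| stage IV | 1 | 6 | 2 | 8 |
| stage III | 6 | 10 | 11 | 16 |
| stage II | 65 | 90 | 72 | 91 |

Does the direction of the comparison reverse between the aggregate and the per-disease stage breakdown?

Stage IV: Regimen X 1/6 = 16.7%, the standard therapy 2/8 = 25.0% → the standard therapy
Stage III: Regimen X 6/10 = 60.0%, the standard therapy 11/16 = 68.8% → the standard therapy
Stage II: Regimen X 65/90 = 72.2%, the standard therapy 72/91 = 79.1% → the standard therapy
Overall: Regimen X 72/106 = 67.9%, the standard therapy 85/115 = 73.9% → the standard therapy
The standard therapy wins overall and in every disease group — no reversal.

No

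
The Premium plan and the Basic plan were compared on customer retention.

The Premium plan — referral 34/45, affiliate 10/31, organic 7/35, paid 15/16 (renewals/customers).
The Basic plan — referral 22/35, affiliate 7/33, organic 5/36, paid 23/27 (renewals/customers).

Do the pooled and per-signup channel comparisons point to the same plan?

Referral: the Premium plan 34/45 = 75.6%, the Basic plan 22/35 = 62.9% → the Premium plan
Affiliate: the Premium plan 10/31 = 32.3%, the Basic plan 7/33 = 21.2% → the Premium plan
Organic: the Premium plan 7/35 = 20.0%, the Basic plan 5/36 = 13.9% → the Premium plan
Paid: the Premium plan 15/16 = 93.8%, the Basic plan 23/27 = 85.2% → the Premium plan
Overall: the Premium plan 66/127 = 52.0%, the Basic plan 57/131 = 43.5% → the Premium plan
The Premium plan wins overall and in every signup group — no reversal.

Yes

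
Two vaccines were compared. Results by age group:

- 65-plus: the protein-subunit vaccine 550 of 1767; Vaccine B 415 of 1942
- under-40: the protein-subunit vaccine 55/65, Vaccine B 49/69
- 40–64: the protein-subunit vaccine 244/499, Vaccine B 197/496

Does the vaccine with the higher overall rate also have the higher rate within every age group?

65-plus: the protein-subunit vaccine 550/1767 = 31.1%, Vaccine B 415/1942 = 21.4% → the protein-subunit vaccine
Under-40: the protein-subunit vaccine 55/65 = 84.6%, Vaccine B 49/69 = 71.0% → the protein-subunit vaccine
40–64: the protein-subunit vaccine 244/499 = 48.9%, Vaccine B 197/496 = 39.7% → the protein-subunit vaccine
Overall: the protein-subunit vaccine 849/2331 = 36.4%, Vaccine B 661/2507 = 26.4% → the protein-subunit vaccine
The protein-subunit vaccine wins overall and in every age group — no reversal.

Yes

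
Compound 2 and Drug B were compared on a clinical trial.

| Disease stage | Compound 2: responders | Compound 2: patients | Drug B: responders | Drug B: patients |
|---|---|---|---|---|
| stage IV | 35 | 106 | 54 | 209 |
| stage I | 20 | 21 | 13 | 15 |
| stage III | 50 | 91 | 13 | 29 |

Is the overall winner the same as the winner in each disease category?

Yes

Stage IV: Compound 2 35/106 = 33.0%, Drug B 54/209 = 25.8% → Compound 2
Stage I: Compound 2 20/21 = 95.2%, Drug B 13/15 = 86.7% → Compound 2
Stage III: Compound 2 50/91 = 54.9%, Drug B 13/29 = 44.8% → Compound 2
Overall: Compound 2 105/218 = 48.2%, Drug B 80/253 = 31.6% → Compound 2
Compound 2 wins overall and in every disease group — no reversal.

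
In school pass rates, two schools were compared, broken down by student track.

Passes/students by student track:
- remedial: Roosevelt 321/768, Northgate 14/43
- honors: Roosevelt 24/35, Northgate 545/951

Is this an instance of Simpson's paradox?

Remedial: Roosevelt 321/768 = 41.8%, Northgate 14/43 = 32.6% → Roosevelt
Honors: Roosevelt 24/35 = 68.6%, Northgate 545/951 = 57.3% → Roosevelt
Overall: Roosevelt 345/803 = 43.0%, Northgate 559/994 = 56.2% → Northgate
Roosevelt wins each student group but Northgate wins overall — the comparison reverses. Roosevelt's students skew toward remedial, which has a lower base rate.

Yes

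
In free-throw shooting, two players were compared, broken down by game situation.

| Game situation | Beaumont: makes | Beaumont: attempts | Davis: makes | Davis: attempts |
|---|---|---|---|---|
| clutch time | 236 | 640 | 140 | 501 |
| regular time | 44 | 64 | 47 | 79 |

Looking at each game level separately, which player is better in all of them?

Beaumont

Clutch time: Beaumont 236/640 = 36.9%, Davis 140/501 = 27.9% → Beaumont
Regular time: Beaumont 44/64 = 68.8%, Davis 47/79 = 59.5% → Beaumont
Beaumont has the higher rate in both groups.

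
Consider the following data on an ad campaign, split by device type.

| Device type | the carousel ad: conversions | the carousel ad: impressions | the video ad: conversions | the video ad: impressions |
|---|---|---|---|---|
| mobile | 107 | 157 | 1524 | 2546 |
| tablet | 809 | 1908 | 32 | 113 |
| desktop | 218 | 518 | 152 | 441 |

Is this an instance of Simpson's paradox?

Mobile: the carousel ad 107/157 = 68.2%, the video ad 1524/2546 = 59.9% → the carousel ad
Tablet: the carousel ad 809/1908 = 42.4%, the video ad 32/113 = 28.3% → the carousel ad
Desktop: the carousel ad 218/518 = 42.1%, the video ad 152/441 = 34.5% → the carousel ad
Overall: the carousel ad 1134/2583 = 43.9%, the video ad 1708/3100 = 55.1% → the video ad
The carousel ad wins each device group but the video ad wins overall — the comparison reverses. The carousel ad's impressions skew toward tablet, which has a lower base rate.

Yes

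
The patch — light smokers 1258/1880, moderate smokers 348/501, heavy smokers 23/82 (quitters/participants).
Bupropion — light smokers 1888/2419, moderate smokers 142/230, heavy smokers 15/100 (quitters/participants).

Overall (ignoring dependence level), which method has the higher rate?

bupropion

Light smokers: the patch 1258/1880 = 66.9%, bupropion 1888/2419 = 78.0% → bupropion
Moderate smokers: the patch 348/501 = 69.5%, bupropion 142/230 = 61.7% → the patch
Heavy smokers: the patch 23/82 = 28.0%, bupropion 15/100 = 15.0% → the patch
Overall: the patch 1629/2463 = 66.1%, bupropion 2045/2749 = 74.4% → bupropion
(Neither sweeps every dependence group, but bupropion has the higher pooled rate.)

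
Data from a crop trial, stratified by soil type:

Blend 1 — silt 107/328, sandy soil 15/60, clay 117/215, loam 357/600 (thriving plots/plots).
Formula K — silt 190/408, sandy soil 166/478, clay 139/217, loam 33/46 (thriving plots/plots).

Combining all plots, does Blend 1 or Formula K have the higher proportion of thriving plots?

Silt: Blend 1 107/328 = 32.6%, Formula K 190/408 = 46.6% → Formula K
Sandy soil: Blend 1 15/60 = 25.0%, Formula K 166/478 = 34.7% → Formula K
Clay: Blend 1 117/215 = 54.4%, Formula K 139/217 = 64.1% → Formula K
Loam: Blend 1 357/600 = 59.5%, Formula K 33/46 = 71.7% → Formula K
Overall: Blend 1 596/1203 = 49.5%, Formula K 528/1149 = 46.0% → Blend 1
(Formula K wins every soil group but Blend 1 wins overall — Formula K's plots skew toward the low-rate sandy soil group.)

Blend 1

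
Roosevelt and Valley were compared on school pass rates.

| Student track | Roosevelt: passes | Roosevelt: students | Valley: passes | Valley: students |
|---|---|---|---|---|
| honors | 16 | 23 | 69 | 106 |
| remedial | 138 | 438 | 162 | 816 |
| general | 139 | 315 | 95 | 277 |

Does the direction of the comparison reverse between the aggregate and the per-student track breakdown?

Honors: Roosevelt 16/23 = 69.6%, Valley 69/106 = 65.1% → Roosevelt
Remedial: Roosevelt 138/438 = 31.5%, Valley 162/816 = 19.9% → Roosevelt
General: Roosevelt 139/315 = 44.1%, Valley 95/277 = 34.3% → Roosevelt
Overall: Roosevelt 293/776 = 37.8%, Valley 326/1199 = 27.2% → Roosevelt
Roosevelt wins overall and in every student group — no reversal.

No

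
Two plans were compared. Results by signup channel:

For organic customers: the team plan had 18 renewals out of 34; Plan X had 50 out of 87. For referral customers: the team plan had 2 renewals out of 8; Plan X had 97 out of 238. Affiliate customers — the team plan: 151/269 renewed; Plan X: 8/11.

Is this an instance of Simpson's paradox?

Yes

Organic: the team plan 18/34 = 52.9%, Plan X 50/87 = 57.5% → Plan X
Referral: the team plan 2/8 = 25.0%, Plan X 97/238 = 40.8% → Plan X
Affiliate: the team plan 151/269 = 56.1%, Plan X 8/11 = 72.7% → Plan X
Overall: the team plan 171/311 = 55.0%, Plan X 155/336 = 46.1% → the team plan
Plan X wins each signup group but the team plan wins overall — the comparison reverses. Plan X's customers skew toward referral, which has a lower base rate.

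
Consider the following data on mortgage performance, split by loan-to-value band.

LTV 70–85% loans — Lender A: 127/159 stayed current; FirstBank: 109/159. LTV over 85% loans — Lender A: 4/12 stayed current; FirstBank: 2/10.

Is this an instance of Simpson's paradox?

LTV 70–85%: Lender A 127/159 = 79.9%, FirstBank 109/159 = 68.6% → Lender A
LTV over 85%: Lender A 4/12 = 33.3%, FirstBank 2/10 = 20.0% → Lender A
Overall: Lender A 131/171 = 76.6%, FirstBank 111/169 = 65.7% → Lender A
Lender A wins overall and in every loan-to-value group — no reversal.

No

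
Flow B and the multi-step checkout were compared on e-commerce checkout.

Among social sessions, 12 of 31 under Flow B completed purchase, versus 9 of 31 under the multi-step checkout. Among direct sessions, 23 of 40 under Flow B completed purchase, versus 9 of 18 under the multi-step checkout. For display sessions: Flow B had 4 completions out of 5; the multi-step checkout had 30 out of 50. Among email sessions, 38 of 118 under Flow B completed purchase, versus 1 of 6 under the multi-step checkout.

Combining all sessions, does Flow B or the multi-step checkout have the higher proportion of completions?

the multi-step checkout

Social: Flow B 12/31 = 38.7%, the multi-step checkout 9/31 = 29.0% → Flow B
Direct: Flow B 23/40 = 57.5%, the multi-step checkout 9/18 = 50.0% → Flow B
Display: Flow B 4/5 = 80.0%, the multi-step checkout 30/50 = 60.0% → Flow B
Email: Flow B 38/118 = 32.2%, the multi-step checkout 1/6 = 16.7% → Flow B
Overall: Flow B 77/194 = 39.7%, the multi-step checkout 49/105 = 46.7% → the multi-step checkout
(Flow B wins every traffic group but the multi-step checkout wins overall — Flow B's sessions skew toward the low-rate email group.)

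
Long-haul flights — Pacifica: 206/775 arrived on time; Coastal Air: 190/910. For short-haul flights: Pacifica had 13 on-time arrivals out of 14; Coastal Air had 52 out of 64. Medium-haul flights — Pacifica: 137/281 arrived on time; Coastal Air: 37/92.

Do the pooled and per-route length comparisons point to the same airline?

Long-haul: Pacifica 206/775 = 26.6%, Coastal Air 190/910 = 20.9% → Pacifica
Short-haul: Pacifica 13/14 = 92.9%, Coastal Air 52/64 = 81.2% → Pacifica
Medium-haul: Pacifica 137/281 = 48.8%, Coastal Air 37/92 = 40.2% → Pacifica
Overall: Pacifica 356/1070 = 33.3%, Coastal Air 279/1066 = 26.2% → Pacifica
Pacifica wins overall and in every route group — no reversal.

Yes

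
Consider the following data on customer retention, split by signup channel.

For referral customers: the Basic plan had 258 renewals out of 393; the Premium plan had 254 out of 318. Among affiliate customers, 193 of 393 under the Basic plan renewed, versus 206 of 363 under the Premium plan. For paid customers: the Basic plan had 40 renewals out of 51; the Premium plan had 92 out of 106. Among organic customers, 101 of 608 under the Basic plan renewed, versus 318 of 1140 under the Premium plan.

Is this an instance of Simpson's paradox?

No

Referral: the Basic plan 258/393 = 65.6%, the Premium plan 254/318 = 79.9% → the Premium plan
Affiliate: the Basic plan 193/393 = 49.1%, the Premium plan 206/363 = 56.7% → the Premium plan
Paid: the Basic plan 40/51 = 78.4%, the Premium plan 92/106 = 86.8% → the Premium plan
Organic: the Basic plan 101/608 = 16.6%, the Premium plan 318/1140 = 27.9% → the Premium plan
Overall: the Basic plan 592/1445 = 41.0%, the Premium plan 870/1927 = 45.1% → the Premium plan
The Premium plan wins overall and in every signup group — no reversal.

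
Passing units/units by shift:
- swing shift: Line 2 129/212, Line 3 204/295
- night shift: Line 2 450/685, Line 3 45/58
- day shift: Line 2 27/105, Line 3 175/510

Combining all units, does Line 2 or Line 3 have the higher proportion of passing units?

Line 2

Swing shift: Line 2 129/212 = 60.8%, Line 3 204/295 = 69.2% → Line 3
Night shift: Line 2 450/685 = 65.7%, Line 3 45/58 = 77.6% → Line 3
Day shift: Line 2 27/105 = 25.7%, Line 3 175/510 = 34.3% → Line 3
Overall: Line 2 606/1002 = 60.5%, Line 3 424/863 = 49.1% → Line 2
(Line 3 wins every shift group but Line 2 wins overall — Line 3's units skew toward the low-rate day shift group.)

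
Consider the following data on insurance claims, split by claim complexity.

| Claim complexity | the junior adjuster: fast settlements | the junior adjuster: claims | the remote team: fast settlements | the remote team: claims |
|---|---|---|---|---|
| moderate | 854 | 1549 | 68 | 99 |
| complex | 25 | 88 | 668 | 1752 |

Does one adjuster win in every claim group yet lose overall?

Moderate: the junior adjuster 854/1549 = 55.1%, the remote team 68/99 = 68.7% → the remote team
Complex: the junior adjuster 25/88 = 28.4%, the remote team 668/1752 = 38.1% → the remote team
Overall: the junior adjuster 879/1637 = 53.7%, the remote team 736/1851 = 39.8% → the junior adjuster
The remote team wins each claim group but the junior adjuster wins overall — the comparison reverses. The remote team's claims skew toward complex, which has a lower base rate.

Yes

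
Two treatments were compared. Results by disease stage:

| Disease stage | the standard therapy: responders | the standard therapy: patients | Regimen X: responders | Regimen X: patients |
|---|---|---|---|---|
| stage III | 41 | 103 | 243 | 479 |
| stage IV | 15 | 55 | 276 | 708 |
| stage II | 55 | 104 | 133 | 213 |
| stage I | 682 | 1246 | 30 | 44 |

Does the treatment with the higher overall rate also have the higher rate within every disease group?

No

Stage III: the standard therapy 41/103 = 39.8%, Regimen X 243/479 = 50.7% → Regimen X
Stage IV: the standard therapy 15/55 = 27.3%, Regimen X 276/708 = 39.0% → Regimen X
Stage II: the standard therapy 55/104 = 52.9%, Regimen X 133/213 = 62.4% → Regimen X
Stage I: the standard therapy 682/1246 = 54.7%, Regimen X 30/44 = 68.2% → Regimen X
Overall: the standard therapy 793/1508 = 52.6%, Regimen X 682/1444 = 47.2% → the standard therapy
Regimen X wins each disease group but the standard therapy wins overall — the comparison reverses. Regimen X's patients skew toward stage IV, which has a lower base rate.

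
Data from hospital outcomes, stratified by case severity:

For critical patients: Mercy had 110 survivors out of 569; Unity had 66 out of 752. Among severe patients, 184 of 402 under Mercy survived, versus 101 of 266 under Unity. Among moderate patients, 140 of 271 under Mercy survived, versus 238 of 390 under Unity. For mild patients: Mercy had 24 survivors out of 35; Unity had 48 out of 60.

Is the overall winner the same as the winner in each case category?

No

Critical: Mercy 110/569 = 19.3%, Unity 66/752 = 8.8% → Mercy
Severe: Mercy 184/402 = 45.8%, Unity 101/266 = 38.0% → Mercy
Moderate: Mercy 140/271 = 51.7%, Unity 238/390 = 61.0% → Unity
Mild: Mercy 24/35 = 68.6%, Unity 48/60 = 80.0% → Unity
Overall: Mercy 458/1277 = 35.9%, Unity 453/1468 = 30.9% → Mercy
Neither sweeps: Mercy wins 2 of 4 groups, Unity wins 2. Mercy wins overall but not every group — no Simpson reversal.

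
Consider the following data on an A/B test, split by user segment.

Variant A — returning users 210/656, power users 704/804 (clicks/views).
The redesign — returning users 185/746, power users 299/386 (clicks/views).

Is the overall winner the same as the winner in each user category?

Yes

Returning users: Variant A 210/656 = 32.0%, the redesign 185/746 = 24.8% → Variant A
Power users: Variant A 704/804 = 87.6%, the redesign 299/386 = 77.5% → Variant A
Overall: Variant A 914/1460 = 62.6%, the redesign 484/1132 = 42.8% → Variant A
Variant A wins overall and in every user group — no reversal.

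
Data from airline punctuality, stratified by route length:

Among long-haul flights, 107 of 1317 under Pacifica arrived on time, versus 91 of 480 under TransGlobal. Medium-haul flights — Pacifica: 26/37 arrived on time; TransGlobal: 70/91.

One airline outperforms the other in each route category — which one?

TransGlobal

Long-haul: Pacifica 107/1317 = 8.1%, TransGlobal 91/480 = 19.0% → TransGlobal
Medium-haul: Pacifica 26/37 = 70.3%, TransGlobal 70/91 = 76.9% → TransGlobal
TransGlobal has the higher rate in both groups.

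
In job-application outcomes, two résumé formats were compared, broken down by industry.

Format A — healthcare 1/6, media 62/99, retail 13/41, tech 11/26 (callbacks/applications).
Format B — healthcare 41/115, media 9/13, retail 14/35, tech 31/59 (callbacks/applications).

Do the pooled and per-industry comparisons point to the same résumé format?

No

Healthcare: Format A 1/6 = 16.7%, Format B 41/115 = 35.7% → Format B
Media: Format A 62/99 = 62.6%, Format B 9/13 = 69.2% → Format B
Retail: Format A 13/41 = 31.7%, Format B 14/35 = 40.0% → Format B
Tech: Format A 11/26 = 42.3%, Format B 31/59 = 52.5% → Format B
Overall: Format A 87/172 = 50.6%, Format B 95/222 = 42.8% → Format A
Format B wins each industry group but Format A wins overall — the comparison reverses. Format B's applications skew toward healthcare, which has a lower base rate.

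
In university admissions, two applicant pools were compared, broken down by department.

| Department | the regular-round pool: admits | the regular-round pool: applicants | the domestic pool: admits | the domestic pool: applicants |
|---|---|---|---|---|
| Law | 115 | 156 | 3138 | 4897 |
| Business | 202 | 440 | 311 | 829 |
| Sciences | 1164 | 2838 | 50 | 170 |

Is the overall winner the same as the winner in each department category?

Law: the regular-round pool 115/156 = 73.7%, the domestic pool 3138/4897 = 64.1% → the regular-round pool
Business: the regular-round pool 202/440 = 45.9%, the domestic pool 311/829 = 37.5% → the regular-round pool
Sciences: the regular-round pool 1164/2838 = 41.0%, the domestic pool 50/170 = 29.4% → the regular-round pool
Overall: the regular-round pool 1481/3434 = 43.1%, the domestic pool 3499/5896 = 59.3% → the domestic pool
The regular-round pool wins each department group but the domestic pool wins overall — the comparison reverses. The regular-round pool's applicants skew toward Sciences, which has a lower base rate.

No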